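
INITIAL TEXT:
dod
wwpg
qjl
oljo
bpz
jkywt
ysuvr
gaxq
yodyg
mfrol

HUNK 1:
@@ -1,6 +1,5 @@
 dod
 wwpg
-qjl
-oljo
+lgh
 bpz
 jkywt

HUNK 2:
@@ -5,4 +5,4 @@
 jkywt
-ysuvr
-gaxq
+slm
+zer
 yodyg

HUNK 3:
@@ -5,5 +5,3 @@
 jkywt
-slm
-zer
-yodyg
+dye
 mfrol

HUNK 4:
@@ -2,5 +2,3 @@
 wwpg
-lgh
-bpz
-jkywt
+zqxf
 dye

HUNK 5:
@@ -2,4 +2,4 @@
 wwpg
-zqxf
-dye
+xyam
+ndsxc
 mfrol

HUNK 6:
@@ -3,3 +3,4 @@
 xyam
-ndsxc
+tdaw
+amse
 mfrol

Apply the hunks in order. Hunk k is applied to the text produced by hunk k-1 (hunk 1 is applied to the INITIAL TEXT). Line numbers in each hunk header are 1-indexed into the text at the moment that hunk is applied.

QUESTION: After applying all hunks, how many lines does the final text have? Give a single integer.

Answer: 6

Derivation:
Hunk 1: at line 1 remove [qjl,oljo] add [lgh] -> 9 lines: dod wwpg lgh bpz jkywt ysuvr gaxq yodyg mfrol
Hunk 2: at line 5 remove [ysuvr,gaxq] add [slm,zer] -> 9 lines: dod wwpg lgh bpz jkywt slm zer yodyg mfrol
Hunk 3: at line 5 remove [slm,zer,yodyg] add [dye] -> 7 lines: dod wwpg lgh bpz jkywt dye mfrol
Hunk 4: at line 2 remove [lgh,bpz,jkywt] add [zqxf] -> 5 lines: dod wwpg zqxf dye mfrol
Hunk 5: at line 2 remove [zqxf,dye] add [xyam,ndsxc] -> 5 lines: dod wwpg xyam ndsxc mfrol
Hunk 6: at line 3 remove [ndsxc] add [tdaw,amse] -> 6 lines: dod wwpg xyam tdaw amse mfrol
Final line count: 6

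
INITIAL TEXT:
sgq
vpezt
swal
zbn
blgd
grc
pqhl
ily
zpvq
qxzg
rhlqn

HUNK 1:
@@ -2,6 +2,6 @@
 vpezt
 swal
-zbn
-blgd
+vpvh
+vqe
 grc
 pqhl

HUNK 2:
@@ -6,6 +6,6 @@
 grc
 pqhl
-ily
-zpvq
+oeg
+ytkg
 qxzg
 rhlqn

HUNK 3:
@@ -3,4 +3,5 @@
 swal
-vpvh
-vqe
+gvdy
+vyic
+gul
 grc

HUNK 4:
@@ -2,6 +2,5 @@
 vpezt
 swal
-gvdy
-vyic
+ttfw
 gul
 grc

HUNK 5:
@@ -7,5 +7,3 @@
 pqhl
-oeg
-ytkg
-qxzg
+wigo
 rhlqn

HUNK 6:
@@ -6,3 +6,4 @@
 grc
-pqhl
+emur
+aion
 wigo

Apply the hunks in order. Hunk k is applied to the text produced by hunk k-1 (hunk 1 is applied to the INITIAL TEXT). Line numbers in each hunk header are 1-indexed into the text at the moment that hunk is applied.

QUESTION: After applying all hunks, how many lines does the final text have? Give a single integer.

Hunk 1: at line 2 remove [zbn,blgd] add [vpvh,vqe] -> 11 lines: sgq vpezt swal vpvh vqe grc pqhl ily zpvq qxzg rhlqn
Hunk 2: at line 6 remove [ily,zpvq] add [oeg,ytkg] -> 11 lines: sgq vpezt swal vpvh vqe grc pqhl oeg ytkg qxzg rhlqn
Hunk 3: at line 3 remove [vpvh,vqe] add [gvdy,vyic,gul] -> 12 lines: sgq vpezt swal gvdy vyic gul grc pqhl oeg ytkg qxzg rhlqn
Hunk 4: at line 2 remove [gvdy,vyic] add [ttfw] -> 11 lines: sgq vpezt swal ttfw gul grc pqhl oeg ytkg qxzg rhlqn
Hunk 5: at line 7 remove [oeg,ytkg,qxzg] add [wigo] -> 9 lines: sgq vpezt swal ttfw gul grc pqhl wigo rhlqn
Hunk 6: at line 6 remove [pqhl] add [emur,aion] -> 10 lines: sgq vpezt swal ttfw gul grc emur aion wigo rhlqn
Final line count: 10

Answer: 10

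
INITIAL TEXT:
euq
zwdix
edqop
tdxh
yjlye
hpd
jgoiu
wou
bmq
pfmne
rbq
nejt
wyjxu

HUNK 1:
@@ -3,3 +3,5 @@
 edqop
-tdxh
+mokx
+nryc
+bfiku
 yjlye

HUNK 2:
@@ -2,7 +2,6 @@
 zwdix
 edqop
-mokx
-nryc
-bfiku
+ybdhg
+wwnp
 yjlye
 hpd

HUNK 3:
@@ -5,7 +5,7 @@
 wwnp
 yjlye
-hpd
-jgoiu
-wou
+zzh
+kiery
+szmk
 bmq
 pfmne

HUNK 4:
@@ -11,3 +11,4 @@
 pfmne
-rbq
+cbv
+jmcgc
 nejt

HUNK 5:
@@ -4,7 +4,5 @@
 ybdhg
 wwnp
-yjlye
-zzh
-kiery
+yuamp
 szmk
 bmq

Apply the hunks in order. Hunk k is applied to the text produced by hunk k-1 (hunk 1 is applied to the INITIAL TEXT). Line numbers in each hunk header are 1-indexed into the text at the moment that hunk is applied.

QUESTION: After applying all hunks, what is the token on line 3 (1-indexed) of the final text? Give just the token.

Hunk 1: at line 3 remove [tdxh] add [mokx,nryc,bfiku] -> 15 lines: euq zwdix edqop mokx nryc bfiku yjlye hpd jgoiu wou bmq pfmne rbq nejt wyjxu
Hunk 2: at line 2 remove [mokx,nryc,bfiku] add [ybdhg,wwnp] -> 14 lines: euq zwdix edqop ybdhg wwnp yjlye hpd jgoiu wou bmq pfmne rbq nejt wyjxu
Hunk 3: at line 5 remove [hpd,jgoiu,wou] add [zzh,kiery,szmk] -> 14 lines: euq zwdix edqop ybdhg wwnp yjlye zzh kiery szmk bmq pfmne rbq nejt wyjxu
Hunk 4: at line 11 remove [rbq] add [cbv,jmcgc] -> 15 lines: euq zwdix edqop ybdhg wwnp yjlye zzh kiery szmk bmq pfmne cbv jmcgc nejt wyjxu
Hunk 5: at line 4 remove [yjlye,zzh,kiery] add [yuamp] -> 13 lines: euq zwdix edqop ybdhg wwnp yuamp szmk bmq pfmne cbv jmcgc nejt wyjxu
Final line 3: edqop

Answer: edqop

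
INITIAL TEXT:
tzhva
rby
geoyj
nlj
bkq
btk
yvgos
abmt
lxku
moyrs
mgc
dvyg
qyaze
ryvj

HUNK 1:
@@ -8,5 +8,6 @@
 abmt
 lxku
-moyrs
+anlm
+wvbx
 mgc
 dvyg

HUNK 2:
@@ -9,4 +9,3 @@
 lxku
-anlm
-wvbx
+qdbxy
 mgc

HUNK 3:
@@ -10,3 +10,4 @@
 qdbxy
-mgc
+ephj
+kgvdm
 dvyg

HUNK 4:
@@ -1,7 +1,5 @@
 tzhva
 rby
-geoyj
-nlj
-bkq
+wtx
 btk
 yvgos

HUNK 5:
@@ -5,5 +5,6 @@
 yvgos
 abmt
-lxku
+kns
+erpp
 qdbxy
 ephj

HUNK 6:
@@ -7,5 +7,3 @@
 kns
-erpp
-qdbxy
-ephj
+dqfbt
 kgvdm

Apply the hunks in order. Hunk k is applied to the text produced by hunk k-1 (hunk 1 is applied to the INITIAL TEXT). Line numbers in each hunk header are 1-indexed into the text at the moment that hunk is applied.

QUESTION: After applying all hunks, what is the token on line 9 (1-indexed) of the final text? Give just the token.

Answer: kgvdm

Derivation:
Hunk 1: at line 8 remove [moyrs] add [anlm,wvbx] -> 15 lines: tzhva rby geoyj nlj bkq btk yvgos abmt lxku anlm wvbx mgc dvyg qyaze ryvj
Hunk 2: at line 9 remove [anlm,wvbx] add [qdbxy] -> 14 lines: tzhva rby geoyj nlj bkq btk yvgos abmt lxku qdbxy mgc dvyg qyaze ryvj
Hunk 3: at line 10 remove [mgc] add [ephj,kgvdm] -> 15 lines: tzhva rby geoyj nlj bkq btk yvgos abmt lxku qdbxy ephj kgvdm dvyg qyaze ryvj
Hunk 4: at line 1 remove [geoyj,nlj,bkq] add [wtx] -> 13 lines: tzhva rby wtx btk yvgos abmt lxku qdbxy ephj kgvdm dvyg qyaze ryvj
Hunk 5: at line 5 remove [lxku] add [kns,erpp] -> 14 lines: tzhva rby wtx btk yvgos abmt kns erpp qdbxy ephj kgvdm dvyg qyaze ryvj
Hunk 6: at line 7 remove [erpp,qdbxy,ephj] add [dqfbt] -> 12 lines: tzhva rby wtx btk yvgos abmt kns dqfbt kgvdm dvyg qyaze ryvj
Final line 9: kgvdm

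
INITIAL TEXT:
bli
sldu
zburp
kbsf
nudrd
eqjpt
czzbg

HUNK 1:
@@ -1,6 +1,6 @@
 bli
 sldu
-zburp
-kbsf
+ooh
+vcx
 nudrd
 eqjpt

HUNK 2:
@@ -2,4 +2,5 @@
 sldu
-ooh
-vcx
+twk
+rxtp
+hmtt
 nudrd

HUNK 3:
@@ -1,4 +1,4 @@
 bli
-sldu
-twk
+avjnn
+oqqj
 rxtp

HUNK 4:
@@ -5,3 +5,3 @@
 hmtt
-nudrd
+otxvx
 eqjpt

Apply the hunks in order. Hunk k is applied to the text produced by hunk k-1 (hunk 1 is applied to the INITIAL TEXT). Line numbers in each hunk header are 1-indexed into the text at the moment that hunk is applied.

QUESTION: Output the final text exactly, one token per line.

Answer: bli
avjnn
oqqj
rxtp
hmtt
otxvx
eqjpt
czzbg

Derivation:
Hunk 1: at line 1 remove [zburp,kbsf] add [ooh,vcx] -> 7 lines: bli sldu ooh vcx nudrd eqjpt czzbg
Hunk 2: at line 2 remove [ooh,vcx] add [twk,rxtp,hmtt] -> 8 lines: bli sldu twk rxtp hmtt nudrd eqjpt czzbg
Hunk 3: at line 1 remove [sldu,twk] add [avjnn,oqqj] -> 8 lines: bli avjnn oqqj rxtp hmtt nudrd eqjpt czzbg
Hunk 4: at line 5 remove [nudrd] add [otxvx] -> 8 lines: bli avjnn oqqj rxtp hmtt otxvx eqjpt czzbg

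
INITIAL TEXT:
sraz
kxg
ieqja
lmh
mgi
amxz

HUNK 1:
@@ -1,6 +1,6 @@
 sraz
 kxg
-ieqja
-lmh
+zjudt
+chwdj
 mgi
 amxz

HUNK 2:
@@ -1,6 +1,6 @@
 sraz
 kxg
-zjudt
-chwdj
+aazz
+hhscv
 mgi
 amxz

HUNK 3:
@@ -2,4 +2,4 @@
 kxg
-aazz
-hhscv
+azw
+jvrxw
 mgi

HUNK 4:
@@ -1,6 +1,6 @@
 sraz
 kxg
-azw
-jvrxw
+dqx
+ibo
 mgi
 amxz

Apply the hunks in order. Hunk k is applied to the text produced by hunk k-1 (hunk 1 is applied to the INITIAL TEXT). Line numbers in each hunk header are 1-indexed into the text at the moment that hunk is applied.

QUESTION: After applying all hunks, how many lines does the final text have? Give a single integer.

Hunk 1: at line 1 remove [ieqja,lmh] add [zjudt,chwdj] -> 6 lines: sraz kxg zjudt chwdj mgi amxz
Hunk 2: at line 1 remove [zjudt,chwdj] add [aazz,hhscv] -> 6 lines: sraz kxg aazz hhscv mgi amxz
Hunk 3: at line 2 remove [aazz,hhscv] add [azw,jvrxw] -> 6 lines: sraz kxg azw jvrxw mgi amxz
Hunk 4: at line 1 remove [azw,jvrxw] add [dqx,ibo] -> 6 lines: sraz kxg dqx ibo mgi amxz
Final line count: 6

Answer: 6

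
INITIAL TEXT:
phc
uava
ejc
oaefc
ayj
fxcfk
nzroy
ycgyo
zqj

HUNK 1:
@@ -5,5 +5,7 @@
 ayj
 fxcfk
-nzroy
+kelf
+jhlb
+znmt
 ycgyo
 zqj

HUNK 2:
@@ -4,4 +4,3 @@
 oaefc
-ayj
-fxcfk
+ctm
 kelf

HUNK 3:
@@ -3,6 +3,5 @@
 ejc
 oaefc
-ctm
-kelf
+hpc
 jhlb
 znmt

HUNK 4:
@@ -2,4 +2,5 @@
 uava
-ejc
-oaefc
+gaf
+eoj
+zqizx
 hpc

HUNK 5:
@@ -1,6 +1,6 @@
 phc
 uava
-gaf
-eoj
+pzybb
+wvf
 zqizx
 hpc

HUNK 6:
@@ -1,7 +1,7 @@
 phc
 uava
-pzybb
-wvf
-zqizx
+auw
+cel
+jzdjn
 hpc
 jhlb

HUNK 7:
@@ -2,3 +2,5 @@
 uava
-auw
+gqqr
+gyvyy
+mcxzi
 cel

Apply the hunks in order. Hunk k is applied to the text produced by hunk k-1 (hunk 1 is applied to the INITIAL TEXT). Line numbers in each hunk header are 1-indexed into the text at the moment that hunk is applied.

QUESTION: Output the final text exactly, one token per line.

Hunk 1: at line 5 remove [nzroy] add [kelf,jhlb,znmt] -> 11 lines: phc uava ejc oaefc ayj fxcfk kelf jhlb znmt ycgyo zqj
Hunk 2: at line 4 remove [ayj,fxcfk] add [ctm] -> 10 lines: phc uava ejc oaefc ctm kelf jhlb znmt ycgyo zqj
Hunk 3: at line 3 remove [ctm,kelf] add [hpc] -> 9 lines: phc uava ejc oaefc hpc jhlb znmt ycgyo zqj
Hunk 4: at line 2 remove [ejc,oaefc] add [gaf,eoj,zqizx] -> 10 lines: phc uava gaf eoj zqizx hpc jhlb znmt ycgyo zqj
Hunk 5: at line 1 remove [gaf,eoj] add [pzybb,wvf] -> 10 lines: phc uava pzybb wvf zqizx hpc jhlb znmt ycgyo zqj
Hunk 6: at line 1 remove [pzybb,wvf,zqizx] add [auw,cel,jzdjn] -> 10 lines: phc uava auw cel jzdjn hpc jhlb znmt ycgyo zqj
Hunk 7: at line 2 remove [auw] add [gqqr,gyvyy,mcxzi] -> 12 lines: phc uava gqqr gyvyy mcxzi cel jzdjn hpc jhlb znmt ycgyo zqj

Answer: phc
uava
gqqr
gyvyy
mcxzi
cel
jzdjn
hpc
jhlb
znmt
ycgyo
zqj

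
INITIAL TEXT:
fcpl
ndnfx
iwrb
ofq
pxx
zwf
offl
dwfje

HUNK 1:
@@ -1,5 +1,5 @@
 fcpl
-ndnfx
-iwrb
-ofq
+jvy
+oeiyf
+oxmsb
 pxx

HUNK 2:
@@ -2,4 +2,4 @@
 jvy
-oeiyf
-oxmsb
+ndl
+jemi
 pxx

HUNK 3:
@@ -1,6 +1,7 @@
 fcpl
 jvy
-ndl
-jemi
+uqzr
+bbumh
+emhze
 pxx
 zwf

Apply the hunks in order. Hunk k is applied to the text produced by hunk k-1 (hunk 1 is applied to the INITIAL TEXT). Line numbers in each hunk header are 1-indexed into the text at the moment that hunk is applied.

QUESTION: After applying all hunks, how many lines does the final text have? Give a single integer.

Answer: 9

Derivation:
Hunk 1: at line 1 remove [ndnfx,iwrb,ofq] add [jvy,oeiyf,oxmsb] -> 8 lines: fcpl jvy oeiyf oxmsb pxx zwf offl dwfje
Hunk 2: at line 2 remove [oeiyf,oxmsb] add [ndl,jemi] -> 8 lines: fcpl jvy ndl jemi pxx zwf offl dwfje
Hunk 3: at line 1 remove [ndl,jemi] add [uqzr,bbumh,emhze] -> 9 lines: fcpl jvy uqzr bbumh emhze pxx zwf offl dwfje
Final line count: 9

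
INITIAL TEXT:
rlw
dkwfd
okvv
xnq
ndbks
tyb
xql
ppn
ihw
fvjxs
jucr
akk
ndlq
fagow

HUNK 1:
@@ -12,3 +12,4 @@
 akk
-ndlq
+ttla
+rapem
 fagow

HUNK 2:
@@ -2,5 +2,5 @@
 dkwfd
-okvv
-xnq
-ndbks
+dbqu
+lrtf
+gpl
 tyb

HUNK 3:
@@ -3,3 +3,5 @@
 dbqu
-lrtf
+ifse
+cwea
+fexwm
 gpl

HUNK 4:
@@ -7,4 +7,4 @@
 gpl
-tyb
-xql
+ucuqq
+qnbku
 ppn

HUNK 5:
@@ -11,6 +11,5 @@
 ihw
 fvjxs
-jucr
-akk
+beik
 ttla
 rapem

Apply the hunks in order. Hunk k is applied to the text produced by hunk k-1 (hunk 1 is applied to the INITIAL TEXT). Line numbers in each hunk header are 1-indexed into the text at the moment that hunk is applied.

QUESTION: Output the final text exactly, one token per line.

Hunk 1: at line 12 remove [ndlq] add [ttla,rapem] -> 15 lines: rlw dkwfd okvv xnq ndbks tyb xql ppn ihw fvjxs jucr akk ttla rapem fagow
Hunk 2: at line 2 remove [okvv,xnq,ndbks] add [dbqu,lrtf,gpl] -> 15 lines: rlw dkwfd dbqu lrtf gpl tyb xql ppn ihw fvjxs jucr akk ttla rapem fagow
Hunk 3: at line 3 remove [lrtf] add [ifse,cwea,fexwm] -> 17 lines: rlw dkwfd dbqu ifse cwea fexwm gpl tyb xql ppn ihw fvjxs jucr akk ttla rapem fagow
Hunk 4: at line 7 remove [tyb,xql] add [ucuqq,qnbku] -> 17 lines: rlw dkwfd dbqu ifse cwea fexwm gpl ucuqq qnbku ppn ihw fvjxs jucr akk ttla rapem fagow
Hunk 5: at line 11 remove [jucr,akk] add [beik] -> 16 lines: rlw dkwfd dbqu ifse cwea fexwm gpl ucuqq qnbku ppn ihw fvjxs beik ttla rapem fagow

Answer: rlw
dkwfd
dbqu
ifse
cwea
fexwm
gpl
ucuqq
qnbku
ppn
ihw
fvjxs
beik
ttla
rapem
fagow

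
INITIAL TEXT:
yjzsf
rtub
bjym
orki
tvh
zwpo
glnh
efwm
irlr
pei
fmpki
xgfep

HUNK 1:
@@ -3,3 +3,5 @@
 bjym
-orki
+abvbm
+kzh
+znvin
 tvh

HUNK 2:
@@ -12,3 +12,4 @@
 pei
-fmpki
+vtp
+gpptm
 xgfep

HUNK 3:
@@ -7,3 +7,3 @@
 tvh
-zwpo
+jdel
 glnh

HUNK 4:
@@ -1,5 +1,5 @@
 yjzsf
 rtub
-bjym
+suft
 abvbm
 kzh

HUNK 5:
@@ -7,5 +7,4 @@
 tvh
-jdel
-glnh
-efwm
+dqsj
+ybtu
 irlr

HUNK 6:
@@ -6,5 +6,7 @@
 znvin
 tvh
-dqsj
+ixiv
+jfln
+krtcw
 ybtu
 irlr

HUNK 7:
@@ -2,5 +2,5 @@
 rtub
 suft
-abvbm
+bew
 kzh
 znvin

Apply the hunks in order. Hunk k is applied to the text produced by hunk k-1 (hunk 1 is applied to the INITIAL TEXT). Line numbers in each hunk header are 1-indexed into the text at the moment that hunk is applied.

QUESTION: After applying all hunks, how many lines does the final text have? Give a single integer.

Hunk 1: at line 3 remove [orki] add [abvbm,kzh,znvin] -> 14 lines: yjzsf rtub bjym abvbm kzh znvin tvh zwpo glnh efwm irlr pei fmpki xgfep
Hunk 2: at line 12 remove [fmpki] add [vtp,gpptm] -> 15 lines: yjzsf rtub bjym abvbm kzh znvin tvh zwpo glnh efwm irlr pei vtp gpptm xgfep
Hunk 3: at line 7 remove [zwpo] add [jdel] -> 15 lines: yjzsf rtub bjym abvbm kzh znvin tvh jdel glnh efwm irlr pei vtp gpptm xgfep
Hunk 4: at line 1 remove [bjym] add [suft] -> 15 lines: yjzsf rtub suft abvbm kzh znvin tvh jdel glnh efwm irlr pei vtp gpptm xgfep
Hunk 5: at line 7 remove [jdel,glnh,efwm] add [dqsj,ybtu] -> 14 lines: yjzsf rtub suft abvbm kzh znvin tvh dqsj ybtu irlr pei vtp gpptm xgfep
Hunk 6: at line 6 remove [dqsj] add [ixiv,jfln,krtcw] -> 16 lines: yjzsf rtub suft abvbm kzh znvin tvh ixiv jfln krtcw ybtu irlr pei vtp gpptm xgfep
Hunk 7: at line 2 remove [abvbm] add [bew] -> 16 lines: yjzsf rtub suft bew kzh znvin tvh ixiv jfln krtcw ybtu irlr pei vtp gpptm xgfep
Final line count: 16

Answer: 16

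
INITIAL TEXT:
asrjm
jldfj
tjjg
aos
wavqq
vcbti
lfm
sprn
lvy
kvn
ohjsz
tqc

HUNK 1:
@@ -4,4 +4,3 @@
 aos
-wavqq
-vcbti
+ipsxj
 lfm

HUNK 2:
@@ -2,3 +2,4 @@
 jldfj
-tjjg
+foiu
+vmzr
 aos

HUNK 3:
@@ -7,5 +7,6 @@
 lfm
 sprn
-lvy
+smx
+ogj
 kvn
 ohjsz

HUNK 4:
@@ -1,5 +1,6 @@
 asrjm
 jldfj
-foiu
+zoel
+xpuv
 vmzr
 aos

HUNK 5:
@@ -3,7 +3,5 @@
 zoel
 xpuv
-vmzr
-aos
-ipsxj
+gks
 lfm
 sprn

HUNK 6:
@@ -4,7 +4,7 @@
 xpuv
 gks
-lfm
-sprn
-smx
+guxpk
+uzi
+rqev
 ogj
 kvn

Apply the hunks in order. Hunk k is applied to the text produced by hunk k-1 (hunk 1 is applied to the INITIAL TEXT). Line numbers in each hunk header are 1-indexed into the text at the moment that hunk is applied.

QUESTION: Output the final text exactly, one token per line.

Hunk 1: at line 4 remove [wavqq,vcbti] add [ipsxj] -> 11 lines: asrjm jldfj tjjg aos ipsxj lfm sprn lvy kvn ohjsz tqc
Hunk 2: at line 2 remove [tjjg] add [foiu,vmzr] -> 12 lines: asrjm jldfj foiu vmzr aos ipsxj lfm sprn lvy kvn ohjsz tqc
Hunk 3: at line 7 remove [lvy] add [smx,ogj] -> 13 lines: asrjm jldfj foiu vmzr aos ipsxj lfm sprn smx ogj kvn ohjsz tqc
Hunk 4: at line 1 remove [foiu] add [zoel,xpuv] -> 14 lines: asrjm jldfj zoel xpuv vmzr aos ipsxj lfm sprn smx ogj kvn ohjsz tqc
Hunk 5: at line 3 remove [vmzr,aos,ipsxj] add [gks] -> 12 lines: asrjm jldfj zoel xpuv gks lfm sprn smx ogj kvn ohjsz tqc
Hunk 6: at line 4 remove [lfm,sprn,smx] add [guxpk,uzi,rqev] -> 12 lines: asrjm jldfj zoel xpuv gks guxpk uzi rqev ogj kvn ohjsz tqc

Answer: asrjm
jldfj
zoel
xpuv
gks
guxpk
uzi
rqev
ogj
kvn
ohjsz
tqc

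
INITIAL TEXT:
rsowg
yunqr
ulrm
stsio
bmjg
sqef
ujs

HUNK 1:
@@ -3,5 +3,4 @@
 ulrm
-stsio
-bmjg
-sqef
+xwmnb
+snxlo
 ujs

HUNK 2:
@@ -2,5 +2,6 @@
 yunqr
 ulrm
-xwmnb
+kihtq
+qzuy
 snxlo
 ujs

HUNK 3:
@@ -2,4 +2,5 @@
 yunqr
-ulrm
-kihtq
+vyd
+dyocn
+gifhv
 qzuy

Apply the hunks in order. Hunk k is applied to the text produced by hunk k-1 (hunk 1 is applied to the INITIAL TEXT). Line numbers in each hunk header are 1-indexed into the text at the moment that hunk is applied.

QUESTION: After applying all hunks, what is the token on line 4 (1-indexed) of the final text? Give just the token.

Hunk 1: at line 3 remove [stsio,bmjg,sqef] add [xwmnb,snxlo] -> 6 lines: rsowg yunqr ulrm xwmnb snxlo ujs
Hunk 2: at line 2 remove [xwmnb] add [kihtq,qzuy] -> 7 lines: rsowg yunqr ulrm kihtq qzuy snxlo ujs
Hunk 3: at line 2 remove [ulrm,kihtq] add [vyd,dyocn,gifhv] -> 8 lines: rsowg yunqr vyd dyocn gifhv qzuy snxlo ujs
Final line 4: dyocn

Answer: dyocn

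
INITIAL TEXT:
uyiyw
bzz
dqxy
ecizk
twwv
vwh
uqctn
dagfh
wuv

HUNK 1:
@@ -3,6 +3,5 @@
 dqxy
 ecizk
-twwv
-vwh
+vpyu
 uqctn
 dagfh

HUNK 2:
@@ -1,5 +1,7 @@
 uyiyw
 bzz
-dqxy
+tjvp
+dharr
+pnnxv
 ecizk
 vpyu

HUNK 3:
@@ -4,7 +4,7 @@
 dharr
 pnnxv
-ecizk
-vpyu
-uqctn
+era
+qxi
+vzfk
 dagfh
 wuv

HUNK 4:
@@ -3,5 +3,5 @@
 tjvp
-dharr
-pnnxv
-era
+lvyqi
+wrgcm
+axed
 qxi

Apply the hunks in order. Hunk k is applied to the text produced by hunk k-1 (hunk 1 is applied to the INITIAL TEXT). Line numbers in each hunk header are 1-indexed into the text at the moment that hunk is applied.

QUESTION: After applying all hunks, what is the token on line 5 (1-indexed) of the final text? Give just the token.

Hunk 1: at line 3 remove [twwv,vwh] add [vpyu] -> 8 lines: uyiyw bzz dqxy ecizk vpyu uqctn dagfh wuv
Hunk 2: at line 1 remove [dqxy] add [tjvp,dharr,pnnxv] -> 10 lines: uyiyw bzz tjvp dharr pnnxv ecizk vpyu uqctn dagfh wuv
Hunk 3: at line 4 remove [ecizk,vpyu,uqctn] add [era,qxi,vzfk] -> 10 lines: uyiyw bzz tjvp dharr pnnxv era qxi vzfk dagfh wuv
Hunk 4: at line 3 remove [dharr,pnnxv,era] add [lvyqi,wrgcm,axed] -> 10 lines: uyiyw bzz tjvp lvyqi wrgcm axed qxi vzfk dagfh wuv
Final line 5: wrgcm

Answer: wrgcm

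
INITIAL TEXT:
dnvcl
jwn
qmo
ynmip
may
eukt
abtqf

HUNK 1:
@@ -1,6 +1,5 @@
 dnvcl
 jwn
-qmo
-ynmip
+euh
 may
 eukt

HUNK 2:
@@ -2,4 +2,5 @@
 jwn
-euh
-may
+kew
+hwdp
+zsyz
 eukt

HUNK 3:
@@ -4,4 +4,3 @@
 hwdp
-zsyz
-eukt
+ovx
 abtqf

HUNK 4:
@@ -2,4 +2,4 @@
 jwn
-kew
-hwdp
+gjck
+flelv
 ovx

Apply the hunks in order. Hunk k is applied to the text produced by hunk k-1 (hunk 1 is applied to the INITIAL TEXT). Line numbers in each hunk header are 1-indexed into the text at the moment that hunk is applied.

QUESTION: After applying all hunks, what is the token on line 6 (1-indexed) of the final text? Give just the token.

Answer: abtqf

Derivation:
Hunk 1: at line 1 remove [qmo,ynmip] add [euh] -> 6 lines: dnvcl jwn euh may eukt abtqf
Hunk 2: at line 2 remove [euh,may] add [kew,hwdp,zsyz] -> 7 lines: dnvcl jwn kew hwdp zsyz eukt abtqf
Hunk 3: at line 4 remove [zsyz,eukt] add [ovx] -> 6 lines: dnvcl jwn kew hwdp ovx abtqf
Hunk 4: at line 2 remove [kew,hwdp] add [gjck,flelv] -> 6 lines: dnvcl jwn gjck flelv ovx abtqf
Final line 6: abtqf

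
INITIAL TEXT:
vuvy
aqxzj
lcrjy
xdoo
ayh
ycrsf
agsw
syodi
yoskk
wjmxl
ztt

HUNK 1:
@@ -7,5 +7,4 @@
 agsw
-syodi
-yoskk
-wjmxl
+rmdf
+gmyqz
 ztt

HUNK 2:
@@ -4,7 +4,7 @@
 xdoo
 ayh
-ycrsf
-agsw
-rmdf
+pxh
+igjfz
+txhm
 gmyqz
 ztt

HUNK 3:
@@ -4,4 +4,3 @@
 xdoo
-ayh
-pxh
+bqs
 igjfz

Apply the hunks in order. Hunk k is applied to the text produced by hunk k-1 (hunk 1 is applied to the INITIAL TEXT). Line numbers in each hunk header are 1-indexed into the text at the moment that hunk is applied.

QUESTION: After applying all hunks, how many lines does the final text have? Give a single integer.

Hunk 1: at line 7 remove [syodi,yoskk,wjmxl] add [rmdf,gmyqz] -> 10 lines: vuvy aqxzj lcrjy xdoo ayh ycrsf agsw rmdf gmyqz ztt
Hunk 2: at line 4 remove [ycrsf,agsw,rmdf] add [pxh,igjfz,txhm] -> 10 lines: vuvy aqxzj lcrjy xdoo ayh pxh igjfz txhm gmyqz ztt
Hunk 3: at line 4 remove [ayh,pxh] add [bqs] -> 9 lines: vuvy aqxzj lcrjy xdoo bqs igjfz txhm gmyqz ztt
Final line count: 9

Answer: 9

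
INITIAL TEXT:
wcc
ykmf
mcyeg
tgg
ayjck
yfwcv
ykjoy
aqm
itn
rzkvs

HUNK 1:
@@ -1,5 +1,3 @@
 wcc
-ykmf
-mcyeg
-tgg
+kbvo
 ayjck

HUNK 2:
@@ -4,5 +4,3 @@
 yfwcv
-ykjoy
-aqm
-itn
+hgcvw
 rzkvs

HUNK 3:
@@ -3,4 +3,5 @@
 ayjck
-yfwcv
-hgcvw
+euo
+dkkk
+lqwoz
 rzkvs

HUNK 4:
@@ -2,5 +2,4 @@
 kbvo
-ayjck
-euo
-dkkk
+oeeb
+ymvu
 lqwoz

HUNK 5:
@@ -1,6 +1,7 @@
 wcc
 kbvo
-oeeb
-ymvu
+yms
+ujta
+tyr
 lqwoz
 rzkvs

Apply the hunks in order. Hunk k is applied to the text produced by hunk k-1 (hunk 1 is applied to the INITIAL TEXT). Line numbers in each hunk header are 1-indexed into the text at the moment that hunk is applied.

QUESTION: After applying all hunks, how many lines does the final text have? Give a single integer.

Answer: 7

Derivation:
Hunk 1: at line 1 remove [ykmf,mcyeg,tgg] add [kbvo] -> 8 lines: wcc kbvo ayjck yfwcv ykjoy aqm itn rzkvs
Hunk 2: at line 4 remove [ykjoy,aqm,itn] add [hgcvw] -> 6 lines: wcc kbvo ayjck yfwcv hgcvw rzkvs
Hunk 3: at line 3 remove [yfwcv,hgcvw] add [euo,dkkk,lqwoz] -> 7 lines: wcc kbvo ayjck euo dkkk lqwoz rzkvs
Hunk 4: at line 2 remove [ayjck,euo,dkkk] add [oeeb,ymvu] -> 6 lines: wcc kbvo oeeb ymvu lqwoz rzkvs
Hunk 5: at line 1 remove [oeeb,ymvu] add [yms,ujta,tyr] -> 7 lines: wcc kbvo yms ujta tyr lqwoz rzkvs
Final line count: 7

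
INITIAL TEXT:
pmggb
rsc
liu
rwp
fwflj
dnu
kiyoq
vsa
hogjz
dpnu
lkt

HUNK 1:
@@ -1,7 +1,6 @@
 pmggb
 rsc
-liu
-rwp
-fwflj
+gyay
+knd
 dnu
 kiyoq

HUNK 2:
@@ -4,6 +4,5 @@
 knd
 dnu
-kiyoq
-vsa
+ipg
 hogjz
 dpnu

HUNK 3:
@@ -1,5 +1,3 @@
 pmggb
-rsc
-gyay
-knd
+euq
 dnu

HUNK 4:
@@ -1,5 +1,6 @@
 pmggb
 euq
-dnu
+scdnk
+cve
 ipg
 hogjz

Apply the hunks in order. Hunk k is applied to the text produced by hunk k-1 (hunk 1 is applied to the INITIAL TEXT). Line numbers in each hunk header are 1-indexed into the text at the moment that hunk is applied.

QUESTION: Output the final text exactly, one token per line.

Hunk 1: at line 1 remove [liu,rwp,fwflj] add [gyay,knd] -> 10 lines: pmggb rsc gyay knd dnu kiyoq vsa hogjz dpnu lkt
Hunk 2: at line 4 remove [kiyoq,vsa] add [ipg] -> 9 lines: pmggb rsc gyay knd dnu ipg hogjz dpnu lkt
Hunk 3: at line 1 remove [rsc,gyay,knd] add [euq] -> 7 lines: pmggb euq dnu ipg hogjz dpnu lkt
Hunk 4: at line 1 remove [dnu] add [scdnk,cve] -> 8 lines: pmggb euq scdnk cve ipg hogjz dpnu lkt

Answer: pmggb
euq
scdnk
cve
ipg
hogjz
dpnu
lkt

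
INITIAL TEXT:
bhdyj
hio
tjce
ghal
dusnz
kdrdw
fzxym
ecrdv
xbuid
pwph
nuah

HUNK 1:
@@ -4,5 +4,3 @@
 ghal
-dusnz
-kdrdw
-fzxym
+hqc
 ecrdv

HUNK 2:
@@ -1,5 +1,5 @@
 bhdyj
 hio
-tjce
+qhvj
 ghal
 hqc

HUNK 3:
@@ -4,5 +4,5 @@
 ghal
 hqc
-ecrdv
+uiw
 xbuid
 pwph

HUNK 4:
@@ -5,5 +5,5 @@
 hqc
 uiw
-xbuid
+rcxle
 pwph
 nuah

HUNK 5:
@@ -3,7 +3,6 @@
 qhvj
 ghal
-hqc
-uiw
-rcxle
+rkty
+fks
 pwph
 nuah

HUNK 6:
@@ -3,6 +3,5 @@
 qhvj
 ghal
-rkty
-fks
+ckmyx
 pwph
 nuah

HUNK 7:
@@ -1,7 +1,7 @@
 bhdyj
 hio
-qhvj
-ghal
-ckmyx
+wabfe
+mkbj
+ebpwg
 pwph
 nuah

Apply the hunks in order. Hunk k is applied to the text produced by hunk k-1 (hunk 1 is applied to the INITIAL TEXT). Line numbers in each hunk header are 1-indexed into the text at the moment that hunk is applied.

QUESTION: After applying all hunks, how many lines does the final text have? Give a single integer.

Hunk 1: at line 4 remove [dusnz,kdrdw,fzxym] add [hqc] -> 9 lines: bhdyj hio tjce ghal hqc ecrdv xbuid pwph nuah
Hunk 2: at line 1 remove [tjce] add [qhvj] -> 9 lines: bhdyj hio qhvj ghal hqc ecrdv xbuid pwph nuah
Hunk 3: at line 4 remove [ecrdv] add [uiw] -> 9 lines: bhdyj hio qhvj ghal hqc uiw xbuid pwph nuah
Hunk 4: at line 5 remove [xbuid] add [rcxle] -> 9 lines: bhdyj hio qhvj ghal hqc uiw rcxle pwph nuah
Hunk 5: at line 3 remove [hqc,uiw,rcxle] add [rkty,fks] -> 8 lines: bhdyj hio qhvj ghal rkty fks pwph nuah
Hunk 6: at line 3 remove [rkty,fks] add [ckmyx] -> 7 lines: bhdyj hio qhvj ghal ckmyx pwph nuah
Hunk 7: at line 1 remove [qhvj,ghal,ckmyx] add [wabfe,mkbj,ebpwg] -> 7 lines: bhdyj hio wabfe mkbj ebpwg pwph nuah
Final line count: 7

Answer: 7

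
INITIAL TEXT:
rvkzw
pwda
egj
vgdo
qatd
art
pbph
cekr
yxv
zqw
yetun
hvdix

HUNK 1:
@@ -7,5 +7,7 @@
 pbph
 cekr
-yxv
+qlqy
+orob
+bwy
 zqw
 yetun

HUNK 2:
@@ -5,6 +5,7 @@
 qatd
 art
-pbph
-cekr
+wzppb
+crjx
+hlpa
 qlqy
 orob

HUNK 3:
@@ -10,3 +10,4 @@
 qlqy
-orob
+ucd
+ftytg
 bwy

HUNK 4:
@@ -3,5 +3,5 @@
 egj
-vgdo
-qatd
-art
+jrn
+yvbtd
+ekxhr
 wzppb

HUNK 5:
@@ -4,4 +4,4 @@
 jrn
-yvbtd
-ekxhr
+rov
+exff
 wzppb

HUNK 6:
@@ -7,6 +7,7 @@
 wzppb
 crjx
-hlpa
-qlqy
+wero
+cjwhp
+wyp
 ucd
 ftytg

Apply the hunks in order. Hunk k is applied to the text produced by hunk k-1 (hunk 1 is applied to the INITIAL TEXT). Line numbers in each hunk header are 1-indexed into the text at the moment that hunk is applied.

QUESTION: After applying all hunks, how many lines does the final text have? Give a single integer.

Answer: 17

Derivation:
Hunk 1: at line 7 remove [yxv] add [qlqy,orob,bwy] -> 14 lines: rvkzw pwda egj vgdo qatd art pbph cekr qlqy orob bwy zqw yetun hvdix
Hunk 2: at line 5 remove [pbph,cekr] add [wzppb,crjx,hlpa] -> 15 lines: rvkzw pwda egj vgdo qatd art wzppb crjx hlpa qlqy orob bwy zqw yetun hvdix
Hunk 3: at line 10 remove [orob] add [ucd,ftytg] -> 16 lines: rvkzw pwda egj vgdo qatd art wzppb crjx hlpa qlqy ucd ftytg bwy zqw yetun hvdix
Hunk 4: at line 3 remove [vgdo,qatd,art] add [jrn,yvbtd,ekxhr] -> 16 lines: rvkzw pwda egj jrn yvbtd ekxhr wzppb crjx hlpa qlqy ucd ftytg bwy zqw yetun hvdix
Hunk 5: at line 4 remove [yvbtd,ekxhr] add [rov,exff] -> 16 lines: rvkzw pwda egj jrn rov exff wzppb crjx hlpa qlqy ucd ftytg bwy zqw yetun hvdix
Hunk 6: at line 7 remove [hlpa,qlqy] add [wero,cjwhp,wyp] -> 17 lines: rvkzw pwda egj jrn rov exff wzppb crjx wero cjwhp wyp ucd ftytg bwy zqw yetun hvdix
Final line count: 17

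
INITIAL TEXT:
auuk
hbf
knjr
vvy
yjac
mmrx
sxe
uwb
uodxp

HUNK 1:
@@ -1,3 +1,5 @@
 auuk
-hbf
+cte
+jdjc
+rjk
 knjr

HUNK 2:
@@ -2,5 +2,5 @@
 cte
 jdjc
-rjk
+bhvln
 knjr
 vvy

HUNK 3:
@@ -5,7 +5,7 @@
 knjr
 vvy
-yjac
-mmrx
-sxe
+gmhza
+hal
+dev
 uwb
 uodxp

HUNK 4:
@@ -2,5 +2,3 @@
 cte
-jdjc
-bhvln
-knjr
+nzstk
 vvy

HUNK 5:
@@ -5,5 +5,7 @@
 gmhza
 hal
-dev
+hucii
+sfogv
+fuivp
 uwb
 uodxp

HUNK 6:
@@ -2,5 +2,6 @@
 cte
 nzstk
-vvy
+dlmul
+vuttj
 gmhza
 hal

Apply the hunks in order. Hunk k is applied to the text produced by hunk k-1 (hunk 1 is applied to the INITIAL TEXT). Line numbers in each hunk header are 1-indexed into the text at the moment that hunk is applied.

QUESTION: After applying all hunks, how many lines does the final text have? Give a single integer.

Hunk 1: at line 1 remove [hbf] add [cte,jdjc,rjk] -> 11 lines: auuk cte jdjc rjk knjr vvy yjac mmrx sxe uwb uodxp
Hunk 2: at line 2 remove [rjk] add [bhvln] -> 11 lines: auuk cte jdjc bhvln knjr vvy yjac mmrx sxe uwb uodxp
Hunk 3: at line 5 remove [yjac,mmrx,sxe] add [gmhza,hal,dev] -> 11 lines: auuk cte jdjc bhvln knjr vvy gmhza hal dev uwb uodxp
Hunk 4: at line 2 remove [jdjc,bhvln,knjr] add [nzstk] -> 9 lines: auuk cte nzstk vvy gmhza hal dev uwb uodxp
Hunk 5: at line 5 remove [dev] add [hucii,sfogv,fuivp] -> 11 lines: auuk cte nzstk vvy gmhza hal hucii sfogv fuivp uwb uodxp
Hunk 6: at line 2 remove [vvy] add [dlmul,vuttj] -> 12 lines: auuk cte nzstk dlmul vuttj gmhza hal hucii sfogv fuivp uwb uodxp
Final line count: 12

Answer: 12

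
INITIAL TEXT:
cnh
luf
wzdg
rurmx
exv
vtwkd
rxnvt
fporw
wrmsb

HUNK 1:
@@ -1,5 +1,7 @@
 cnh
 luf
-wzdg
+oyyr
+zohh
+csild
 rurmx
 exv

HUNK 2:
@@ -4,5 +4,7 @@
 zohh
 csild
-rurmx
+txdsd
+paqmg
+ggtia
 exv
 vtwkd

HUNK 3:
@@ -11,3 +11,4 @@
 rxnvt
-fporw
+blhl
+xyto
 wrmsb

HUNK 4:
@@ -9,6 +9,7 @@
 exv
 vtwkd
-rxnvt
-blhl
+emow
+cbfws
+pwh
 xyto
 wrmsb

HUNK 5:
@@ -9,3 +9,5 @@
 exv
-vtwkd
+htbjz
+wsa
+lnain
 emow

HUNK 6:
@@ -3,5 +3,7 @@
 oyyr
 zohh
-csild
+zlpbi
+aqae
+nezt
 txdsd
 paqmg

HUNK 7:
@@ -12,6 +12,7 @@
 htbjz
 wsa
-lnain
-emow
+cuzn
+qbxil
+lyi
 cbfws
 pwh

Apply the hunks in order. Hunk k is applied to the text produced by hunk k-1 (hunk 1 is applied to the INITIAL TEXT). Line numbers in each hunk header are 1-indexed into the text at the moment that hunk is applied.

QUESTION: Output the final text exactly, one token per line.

Hunk 1: at line 1 remove [wzdg] add [oyyr,zohh,csild] -> 11 lines: cnh luf oyyr zohh csild rurmx exv vtwkd rxnvt fporw wrmsb
Hunk 2: at line 4 remove [rurmx] add [txdsd,paqmg,ggtia] -> 13 lines: cnh luf oyyr zohh csild txdsd paqmg ggtia exv vtwkd rxnvt fporw wrmsb
Hunk 3: at line 11 remove [fporw] add [blhl,xyto] -> 14 lines: cnh luf oyyr zohh csild txdsd paqmg ggtia exv vtwkd rxnvt blhl xyto wrmsb
Hunk 4: at line 9 remove [rxnvt,blhl] add [emow,cbfws,pwh] -> 15 lines: cnh luf oyyr zohh csild txdsd paqmg ggtia exv vtwkd emow cbfws pwh xyto wrmsb
Hunk 5: at line 9 remove [vtwkd] add [htbjz,wsa,lnain] -> 17 lines: cnh luf oyyr zohh csild txdsd paqmg ggtia exv htbjz wsa lnain emow cbfws pwh xyto wrmsb
Hunk 6: at line 3 remove [csild] add [zlpbi,aqae,nezt] -> 19 lines: cnh luf oyyr zohh zlpbi aqae nezt txdsd paqmg ggtia exv htbjz wsa lnain emow cbfws pwh xyto wrmsb
Hunk 7: at line 12 remove [lnain,emow] add [cuzn,qbxil,lyi] -> 20 lines: cnh luf oyyr zohh zlpbi aqae nezt txdsd paqmg ggtia exv htbjz wsa cuzn qbxil lyi cbfws pwh xyto wrmsb

Answer: cnh
luf
oyyr
zohh
zlpbi
aqae
nezt
txdsd
paqmg
ggtia
exv
htbjz
wsa
cuzn
qbxil
lyi
cbfws
pwh
xyto
wrmsb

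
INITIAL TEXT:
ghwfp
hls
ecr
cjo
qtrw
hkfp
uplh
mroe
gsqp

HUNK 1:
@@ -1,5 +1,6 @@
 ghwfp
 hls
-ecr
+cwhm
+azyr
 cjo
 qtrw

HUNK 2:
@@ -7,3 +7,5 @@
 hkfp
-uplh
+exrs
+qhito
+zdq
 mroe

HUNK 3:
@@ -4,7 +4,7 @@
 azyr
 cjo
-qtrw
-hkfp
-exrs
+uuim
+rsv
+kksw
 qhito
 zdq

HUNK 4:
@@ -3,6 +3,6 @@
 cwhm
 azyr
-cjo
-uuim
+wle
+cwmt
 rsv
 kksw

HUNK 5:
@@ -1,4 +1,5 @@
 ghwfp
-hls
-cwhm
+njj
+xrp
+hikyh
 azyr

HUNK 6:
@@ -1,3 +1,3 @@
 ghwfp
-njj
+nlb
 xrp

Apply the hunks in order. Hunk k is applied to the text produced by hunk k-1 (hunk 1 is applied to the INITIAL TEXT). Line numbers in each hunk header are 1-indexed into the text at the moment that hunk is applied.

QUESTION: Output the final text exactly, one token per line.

Hunk 1: at line 1 remove [ecr] add [cwhm,azyr] -> 10 lines: ghwfp hls cwhm azyr cjo qtrw hkfp uplh mroe gsqp
Hunk 2: at line 7 remove [uplh] add [exrs,qhito,zdq] -> 12 lines: ghwfp hls cwhm azyr cjo qtrw hkfp exrs qhito zdq mroe gsqp
Hunk 3: at line 4 remove [qtrw,hkfp,exrs] add [uuim,rsv,kksw] -> 12 lines: ghwfp hls cwhm azyr cjo uuim rsv kksw qhito zdq mroe gsqp
Hunk 4: at line 3 remove [cjo,uuim] add [wle,cwmt] -> 12 lines: ghwfp hls cwhm azyr wle cwmt rsv kksw qhito zdq mroe gsqp
Hunk 5: at line 1 remove [hls,cwhm] add [njj,xrp,hikyh] -> 13 lines: ghwfp njj xrp hikyh azyr wle cwmt rsv kksw qhito zdq mroe gsqp
Hunk 6: at line 1 remove [njj] add [nlb] -> 13 lines: ghwfp nlb xrp hikyh azyr wle cwmt rsv kksw qhito zdq mroe gsqp

Answer: ghwfp
nlb
xrp
hikyh
azyr
wle
cwmt
rsv
kksw
qhito
zdq
mroe
gsqp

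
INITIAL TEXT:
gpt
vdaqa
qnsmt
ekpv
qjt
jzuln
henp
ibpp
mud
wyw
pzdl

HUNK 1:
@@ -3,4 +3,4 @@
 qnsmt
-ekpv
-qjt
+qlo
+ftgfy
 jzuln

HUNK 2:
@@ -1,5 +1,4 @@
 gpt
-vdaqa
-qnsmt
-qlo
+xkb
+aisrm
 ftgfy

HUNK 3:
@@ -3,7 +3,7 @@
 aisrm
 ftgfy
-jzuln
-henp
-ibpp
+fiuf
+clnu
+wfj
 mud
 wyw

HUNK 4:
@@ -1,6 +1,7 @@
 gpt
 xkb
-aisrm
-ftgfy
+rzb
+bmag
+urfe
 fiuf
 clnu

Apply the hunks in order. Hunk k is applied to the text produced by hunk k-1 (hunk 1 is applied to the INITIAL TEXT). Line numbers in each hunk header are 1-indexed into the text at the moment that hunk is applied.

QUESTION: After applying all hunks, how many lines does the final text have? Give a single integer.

Answer: 11

Derivation:
Hunk 1: at line 3 remove [ekpv,qjt] add [qlo,ftgfy] -> 11 lines: gpt vdaqa qnsmt qlo ftgfy jzuln henp ibpp mud wyw pzdl
Hunk 2: at line 1 remove [vdaqa,qnsmt,qlo] add [xkb,aisrm] -> 10 lines: gpt xkb aisrm ftgfy jzuln henp ibpp mud wyw pzdl
Hunk 3: at line 3 remove [jzuln,henp,ibpp] add [fiuf,clnu,wfj] -> 10 lines: gpt xkb aisrm ftgfy fiuf clnu wfj mud wyw pzdl
Hunk 4: at line 1 remove [aisrm,ftgfy] add [rzb,bmag,urfe] -> 11 lines: gpt xkb rzb bmag urfe fiuf clnu wfj mud wyw pzdl
Final line count: 11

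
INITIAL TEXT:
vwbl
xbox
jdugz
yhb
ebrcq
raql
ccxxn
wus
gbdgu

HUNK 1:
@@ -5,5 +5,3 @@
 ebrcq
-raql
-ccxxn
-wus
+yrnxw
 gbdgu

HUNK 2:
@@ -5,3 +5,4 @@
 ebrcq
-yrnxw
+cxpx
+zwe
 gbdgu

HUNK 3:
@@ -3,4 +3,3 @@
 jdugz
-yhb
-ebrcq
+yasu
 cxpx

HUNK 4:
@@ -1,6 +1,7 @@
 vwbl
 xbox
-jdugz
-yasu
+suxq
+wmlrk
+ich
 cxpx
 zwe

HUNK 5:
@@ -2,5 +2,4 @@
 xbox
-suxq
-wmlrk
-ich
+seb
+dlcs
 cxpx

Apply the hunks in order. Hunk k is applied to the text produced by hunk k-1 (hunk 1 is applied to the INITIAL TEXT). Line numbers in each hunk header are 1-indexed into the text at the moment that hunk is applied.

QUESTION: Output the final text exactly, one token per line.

Hunk 1: at line 5 remove [raql,ccxxn,wus] add [yrnxw] -> 7 lines: vwbl xbox jdugz yhb ebrcq yrnxw gbdgu
Hunk 2: at line 5 remove [yrnxw] add [cxpx,zwe] -> 8 lines: vwbl xbox jdugz yhb ebrcq cxpx zwe gbdgu
Hunk 3: at line 3 remove [yhb,ebrcq] add [yasu] -> 7 lines: vwbl xbox jdugz yasu cxpx zwe gbdgu
Hunk 4: at line 1 remove [jdugz,yasu] add [suxq,wmlrk,ich] -> 8 lines: vwbl xbox suxq wmlrk ich cxpx zwe gbdgu
Hunk 5: at line 2 remove [suxq,wmlrk,ich] add [seb,dlcs] -> 7 lines: vwbl xbox seb dlcs cxpx zwe gbdgu

Answer: vwbl
xbox
seb
dlcs
cxpx
zwe
gbdgu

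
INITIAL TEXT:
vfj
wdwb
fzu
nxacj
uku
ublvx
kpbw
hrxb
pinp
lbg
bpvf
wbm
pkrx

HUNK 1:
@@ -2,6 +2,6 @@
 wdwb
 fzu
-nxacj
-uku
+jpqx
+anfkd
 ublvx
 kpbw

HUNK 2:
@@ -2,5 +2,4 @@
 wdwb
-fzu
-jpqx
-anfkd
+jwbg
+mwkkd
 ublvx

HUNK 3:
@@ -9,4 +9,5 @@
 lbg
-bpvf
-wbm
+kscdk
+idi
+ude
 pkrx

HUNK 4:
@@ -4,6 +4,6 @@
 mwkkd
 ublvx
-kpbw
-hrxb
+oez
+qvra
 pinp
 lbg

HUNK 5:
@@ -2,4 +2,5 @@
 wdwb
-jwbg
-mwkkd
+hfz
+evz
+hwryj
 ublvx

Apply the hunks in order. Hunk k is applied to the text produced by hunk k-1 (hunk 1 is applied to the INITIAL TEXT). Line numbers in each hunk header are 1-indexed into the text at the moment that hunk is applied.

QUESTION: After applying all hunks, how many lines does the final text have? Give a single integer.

Answer: 14

Derivation:
Hunk 1: at line 2 remove [nxacj,uku] add [jpqx,anfkd] -> 13 lines: vfj wdwb fzu jpqx anfkd ublvx kpbw hrxb pinp lbg bpvf wbm pkrx
Hunk 2: at line 2 remove [fzu,jpqx,anfkd] add [jwbg,mwkkd] -> 12 lines: vfj wdwb jwbg mwkkd ublvx kpbw hrxb pinp lbg bpvf wbm pkrx
Hunk 3: at line 9 remove [bpvf,wbm] add [kscdk,idi,ude] -> 13 lines: vfj wdwb jwbg mwkkd ublvx kpbw hrxb pinp lbg kscdk idi ude pkrx
Hunk 4: at line 4 remove [kpbw,hrxb] add [oez,qvra] -> 13 lines: vfj wdwb jwbg mwkkd ublvx oez qvra pinp lbg kscdk idi ude pkrx
Hunk 5: at line 2 remove [jwbg,mwkkd] add [hfz,evz,hwryj] -> 14 lines: vfj wdwb hfz evz hwryj ublvx oez qvra pinp lbg kscdk idi ude pkrx
Final line count: 14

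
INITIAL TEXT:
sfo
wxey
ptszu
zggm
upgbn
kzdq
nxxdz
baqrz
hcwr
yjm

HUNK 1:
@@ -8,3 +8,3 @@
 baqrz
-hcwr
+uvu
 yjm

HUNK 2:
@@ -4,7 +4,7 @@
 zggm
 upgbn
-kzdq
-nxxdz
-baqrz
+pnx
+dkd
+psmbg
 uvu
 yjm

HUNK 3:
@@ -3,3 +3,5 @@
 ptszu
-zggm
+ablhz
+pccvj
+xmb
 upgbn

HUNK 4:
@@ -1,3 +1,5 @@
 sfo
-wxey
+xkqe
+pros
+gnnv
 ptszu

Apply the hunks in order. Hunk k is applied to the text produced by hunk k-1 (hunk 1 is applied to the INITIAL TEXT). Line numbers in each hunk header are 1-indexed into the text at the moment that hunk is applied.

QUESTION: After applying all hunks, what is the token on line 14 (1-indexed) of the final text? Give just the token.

Answer: yjm

Derivation:
Hunk 1: at line 8 remove [hcwr] add [uvu] -> 10 lines: sfo wxey ptszu zggm upgbn kzdq nxxdz baqrz uvu yjm
Hunk 2: at line 4 remove [kzdq,nxxdz,baqrz] add [pnx,dkd,psmbg] -> 10 lines: sfo wxey ptszu zggm upgbn pnx dkd psmbg uvu yjm
Hunk 3: at line 3 remove [zggm] add [ablhz,pccvj,xmb] -> 12 lines: sfo wxey ptszu ablhz pccvj xmb upgbn pnx dkd psmbg uvu yjm
Hunk 4: at line 1 remove [wxey] add [xkqe,pros,gnnv] -> 14 lines: sfo xkqe pros gnnv ptszu ablhz pccvj xmb upgbn pnx dkd psmbg uvu yjm
Final line 14: yjm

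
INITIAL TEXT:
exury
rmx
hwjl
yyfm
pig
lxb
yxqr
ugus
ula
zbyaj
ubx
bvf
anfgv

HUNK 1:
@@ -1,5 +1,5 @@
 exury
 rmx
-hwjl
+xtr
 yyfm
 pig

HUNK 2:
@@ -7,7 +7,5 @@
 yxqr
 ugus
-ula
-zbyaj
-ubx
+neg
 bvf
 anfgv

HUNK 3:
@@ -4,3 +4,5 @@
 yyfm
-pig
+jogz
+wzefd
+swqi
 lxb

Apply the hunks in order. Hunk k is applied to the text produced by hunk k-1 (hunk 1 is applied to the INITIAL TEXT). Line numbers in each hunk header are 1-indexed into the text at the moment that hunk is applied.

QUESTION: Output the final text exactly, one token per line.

Answer: exury
rmx
xtr
yyfm
jogz
wzefd
swqi
lxb
yxqr
ugus
neg
bvf
anfgv

Derivation:
Hunk 1: at line 1 remove [hwjl] add [xtr] -> 13 lines: exury rmx xtr yyfm pig lxb yxqr ugus ula zbyaj ubx bvf anfgv
Hunk 2: at line 7 remove [ula,zbyaj,ubx] add [neg] -> 11 lines: exury rmx xtr yyfm pig lxb yxqr ugus neg bvf anfgv
Hunk 3: at line 4 remove [pig] add [jogz,wzefd,swqi] -> 13 lines: exury rmx xtr yyfm jogz wzefd swqi lxb yxqr ugus neg bvf anfgv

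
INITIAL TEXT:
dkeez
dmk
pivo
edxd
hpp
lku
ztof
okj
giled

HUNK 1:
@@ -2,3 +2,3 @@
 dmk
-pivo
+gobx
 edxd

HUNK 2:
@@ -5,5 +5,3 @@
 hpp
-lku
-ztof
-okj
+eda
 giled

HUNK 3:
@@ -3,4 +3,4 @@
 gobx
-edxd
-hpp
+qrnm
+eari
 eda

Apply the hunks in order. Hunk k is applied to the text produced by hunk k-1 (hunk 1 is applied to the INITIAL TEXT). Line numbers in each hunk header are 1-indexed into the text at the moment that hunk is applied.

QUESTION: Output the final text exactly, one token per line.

Hunk 1: at line 2 remove [pivo] add [gobx] -> 9 lines: dkeez dmk gobx edxd hpp lku ztof okj giled
Hunk 2: at line 5 remove [lku,ztof,okj] add [eda] -> 7 lines: dkeez dmk gobx edxd hpp eda giled
Hunk 3: at line 3 remove [edxd,hpp] add [qrnm,eari] -> 7 lines: dkeez dmk gobx qrnm eari eda giled

Answer: dkeez
dmk
gobx
qrnm
eari
eda
giled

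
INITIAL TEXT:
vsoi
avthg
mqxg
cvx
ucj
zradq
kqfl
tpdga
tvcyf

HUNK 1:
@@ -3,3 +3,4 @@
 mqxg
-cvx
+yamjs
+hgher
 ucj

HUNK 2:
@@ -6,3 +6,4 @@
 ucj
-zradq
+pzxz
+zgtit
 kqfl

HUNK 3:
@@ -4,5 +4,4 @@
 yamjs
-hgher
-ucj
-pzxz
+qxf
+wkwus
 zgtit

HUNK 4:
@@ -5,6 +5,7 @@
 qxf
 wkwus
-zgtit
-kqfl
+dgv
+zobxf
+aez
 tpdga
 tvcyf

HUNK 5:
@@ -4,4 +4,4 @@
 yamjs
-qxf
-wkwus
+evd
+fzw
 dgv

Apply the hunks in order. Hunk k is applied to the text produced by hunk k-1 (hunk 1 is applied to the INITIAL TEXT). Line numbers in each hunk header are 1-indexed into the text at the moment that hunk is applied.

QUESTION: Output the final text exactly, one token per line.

Hunk 1: at line 3 remove [cvx] add [yamjs,hgher] -> 10 lines: vsoi avthg mqxg yamjs hgher ucj zradq kqfl tpdga tvcyf
Hunk 2: at line 6 remove [zradq] add [pzxz,zgtit] -> 11 lines: vsoi avthg mqxg yamjs hgher ucj pzxz zgtit kqfl tpdga tvcyf
Hunk 3: at line 4 remove [hgher,ucj,pzxz] add [qxf,wkwus] -> 10 lines: vsoi avthg mqxg yamjs qxf wkwus zgtit kqfl tpdga tvcyf
Hunk 4: at line 5 remove [zgtit,kqfl] add [dgv,zobxf,aez] -> 11 lines: vsoi avthg mqxg yamjs qxf wkwus dgv zobxf aez tpdga tvcyf
Hunk 5: at line 4 remove [qxf,wkwus] add [evd,fzw] -> 11 lines: vsoi avthg mqxg yamjs evd fzw dgv zobxf aez tpdga tvcyf

Answer: vsoi
avthg
mqxg
yamjs
evd
fzw
dgv
zobxf
aez
tpdga
tvcyf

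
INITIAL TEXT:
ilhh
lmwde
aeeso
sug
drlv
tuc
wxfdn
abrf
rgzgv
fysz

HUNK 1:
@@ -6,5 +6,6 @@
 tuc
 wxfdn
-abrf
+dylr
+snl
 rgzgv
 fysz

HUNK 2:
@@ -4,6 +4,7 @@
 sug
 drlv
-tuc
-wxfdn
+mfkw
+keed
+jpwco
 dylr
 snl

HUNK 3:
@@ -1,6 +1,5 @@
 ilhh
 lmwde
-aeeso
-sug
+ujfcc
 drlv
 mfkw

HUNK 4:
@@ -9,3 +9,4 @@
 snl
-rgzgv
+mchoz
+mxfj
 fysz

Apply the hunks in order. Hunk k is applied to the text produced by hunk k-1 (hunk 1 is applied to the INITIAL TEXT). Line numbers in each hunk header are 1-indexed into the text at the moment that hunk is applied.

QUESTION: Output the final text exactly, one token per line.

Hunk 1: at line 6 remove [abrf] add [dylr,snl] -> 11 lines: ilhh lmwde aeeso sug drlv tuc wxfdn dylr snl rgzgv fysz
Hunk 2: at line 4 remove [tuc,wxfdn] add [mfkw,keed,jpwco] -> 12 lines: ilhh lmwde aeeso sug drlv mfkw keed jpwco dylr snl rgzgv fysz
Hunk 3: at line 1 remove [aeeso,sug] add [ujfcc] -> 11 lines: ilhh lmwde ujfcc drlv mfkw keed jpwco dylr snl rgzgv fysz
Hunk 4: at line 9 remove [rgzgv] add [mchoz,mxfj] -> 12 lines: ilhh lmwde ujfcc drlv mfkw keed jpwco dylr snl mchoz mxfj fysz

Answer: ilhh
lmwde
ujfcc
drlv
mfkw
keed
jpwco
dylr
snl
mchoz
mxfj
fysz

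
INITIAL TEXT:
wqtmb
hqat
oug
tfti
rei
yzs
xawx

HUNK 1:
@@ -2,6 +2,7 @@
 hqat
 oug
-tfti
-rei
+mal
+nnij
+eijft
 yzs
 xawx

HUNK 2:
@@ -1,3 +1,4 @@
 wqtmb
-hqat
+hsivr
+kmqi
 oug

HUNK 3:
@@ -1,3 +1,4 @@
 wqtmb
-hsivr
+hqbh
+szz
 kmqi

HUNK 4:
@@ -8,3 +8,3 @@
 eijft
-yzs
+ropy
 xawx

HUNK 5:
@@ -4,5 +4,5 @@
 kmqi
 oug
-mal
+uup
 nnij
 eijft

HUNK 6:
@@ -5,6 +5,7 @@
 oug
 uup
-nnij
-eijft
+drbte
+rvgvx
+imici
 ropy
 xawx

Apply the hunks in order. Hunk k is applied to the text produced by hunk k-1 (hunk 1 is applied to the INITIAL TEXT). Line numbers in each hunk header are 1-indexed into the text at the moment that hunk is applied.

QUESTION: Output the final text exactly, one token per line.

Hunk 1: at line 2 remove [tfti,rei] add [mal,nnij,eijft] -> 8 lines: wqtmb hqat oug mal nnij eijft yzs xawx
Hunk 2: at line 1 remove [hqat] add [hsivr,kmqi] -> 9 lines: wqtmb hsivr kmqi oug mal nnij eijft yzs xawx
Hunk 3: at line 1 remove [hsivr] add [hqbh,szz] -> 10 lines: wqtmb hqbh szz kmqi oug mal nnij eijft yzs xawx
Hunk 4: at line 8 remove [yzs] add [ropy] -> 10 lines: wqtmb hqbh szz kmqi oug mal nnij eijft ropy xawx
Hunk 5: at line 4 remove [mal] add [uup] -> 10 lines: wqtmb hqbh szz kmqi oug uup nnij eijft ropy xawx
Hunk 6: at line 5 remove [nnij,eijft] add [drbte,rvgvx,imici] -> 11 lines: wqtmb hqbh szz kmqi oug uup drbte rvgvx imici ropy xawx

Answer: wqtmb
hqbh
szz
kmqi
oug
uup
drbte
rvgvx
imici
ropy
xawx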